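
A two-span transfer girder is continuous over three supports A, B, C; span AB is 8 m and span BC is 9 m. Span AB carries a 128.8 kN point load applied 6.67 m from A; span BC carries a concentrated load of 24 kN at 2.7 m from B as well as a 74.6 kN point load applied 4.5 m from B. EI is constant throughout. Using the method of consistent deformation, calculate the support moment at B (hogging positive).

Insert a hinge at B; M_B is the redundant, and each span becomes simply supported.
Discontinuity in slope at B on the released structure — sum the simple-span end rotations:
  span AB: point load 128.8 at a = 6.67: Pab(L + a)/(6LEI) = 349.2/EI
  span BC: point load 24 at a = 2.7: Pab(L + b)/(6LEI) = 115.7/EI
  span BC: point load 74.6 at a = 4.5: Pab(L + b)/(6LEI) = 377.7/EI
  relative rotation θ_0 = (349.2 + 493.3)/EI = 842.5/EI
A unit hogging moment at B produces rotation L₁/(3EI) + L₂/(3EI) = 5.667/EI.
Compatibility: M_B·(L₁+L₂)/(3EI) = θ_0, giving M_B = 148.7 kN·m (hogging).

M_B = 148.7 kN·m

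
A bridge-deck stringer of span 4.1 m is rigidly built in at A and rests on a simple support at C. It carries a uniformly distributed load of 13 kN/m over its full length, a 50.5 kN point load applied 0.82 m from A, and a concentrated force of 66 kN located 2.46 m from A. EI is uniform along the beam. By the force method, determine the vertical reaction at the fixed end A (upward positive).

Take the reaction at C as the redundant and release it; the primary structure is a cantilever fixed at A.
Deflection at C on the released cantilever, summing each load's contribution:
  UDL 13: wL⁴/(8EI) = 459.2/EI
  point load 50.5 at a = 0.82: Pa²(3L − a)/(6EI) = 64.97/EI
  point load 66 at a = 2.46: Pa²(3L − a)/(6EI) = 655/EI
  δ_0 = 1179/EI
Flexibility coefficient — unit upward force at C: δ_{CC} = L³/(3EI) = 22.97/EI.
Compatibility at C: δ_0 − R_C·δ_{CC} = 0, so R_C = 1179/22.97 = 51.33 kN.
Vertical equilibrium: R_A = ΣP − R_C = 169.8 − 51.33 = 118.5 kN.

R_A = 118.5 kN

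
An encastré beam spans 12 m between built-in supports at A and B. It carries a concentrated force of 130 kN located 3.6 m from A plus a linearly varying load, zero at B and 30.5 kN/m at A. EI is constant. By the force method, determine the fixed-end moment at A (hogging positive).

M_A = 448.9 kN·m

Release both end moments; the primary structure is a simply-supported span AB with redundants M_A and M_B.
Simple-span end rotations at A and B under the given loads:
  at A: point load 130 at a = 3.6: Pab(L + b)/(6LEI) = 1114/EI
  at B: point load 130 at a = 3.6: Pab(L + a)/(6LEI) = 851.8/EI
  at A: triangular load, peak 30.5: w₀L³/(45EI) = 1171/EI
  at B: triangular load, peak 30.5: 7w₀L³/(360EI) = 1025/EI
  θ_A0 = 2285/EI,  θ_B0 = 1877/EI
Flexibility coefficients: a unit moment at one end gives L/(3EI) there and L/(6EI) at the far end, so f₁₁ = f₂₂ = 4/EI and f₁₂ = f₂₁ = 2/EI.
Compatibility — zero rotation at each built-in end:
  4 M_A + 2 M_B = 2285
  2 M_A + 4 M_B = 1877
Solving the pair gives M_A = 448.9 kN·m and M_B = 244.7 kN·m (hogging).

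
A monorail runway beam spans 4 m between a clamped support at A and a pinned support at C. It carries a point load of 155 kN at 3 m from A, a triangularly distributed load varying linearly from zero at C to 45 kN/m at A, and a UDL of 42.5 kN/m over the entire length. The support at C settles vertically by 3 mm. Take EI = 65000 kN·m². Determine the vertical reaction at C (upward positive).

R_C = 170.7 kN

Take the reaction at C as the redundant and release it; the primary structure is a cantilever fixed at A.
Deflection at C on the released cantilever, summing each load's contribution:
  point load 155 at a = 3: Pa²(3L − a)/(6EI) = 2092/EI
  triangular load, peak 45 at the fixed end: w₀L⁴/(30EI) = 384/EI
  UDL 42.5: wL⁴/(8EI) = 1360/EI
  δ_0 = 3836/EI
Tip deflection under a unit load at C: L³/(3EI) = 21.33/EI.
With EI = 65000 kN·m²: δ_0 = 0.059023 m and δ_{CC} = 0.000328 m/kN.
Compatibility — the beam at C must follow the support down by 0.003 m: δ_0 − R_C·δ_{CC} = 0.003, so R_C = (0.059023 − 0.003)/0.000328 = 170.7 kN.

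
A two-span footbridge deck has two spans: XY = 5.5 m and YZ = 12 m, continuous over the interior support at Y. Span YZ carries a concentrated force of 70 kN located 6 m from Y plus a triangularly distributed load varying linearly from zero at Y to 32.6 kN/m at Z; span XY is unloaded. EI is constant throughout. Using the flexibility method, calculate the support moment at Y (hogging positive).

Release continuity at Y by inserting a hinge; the redundant is the internal moment M_Y. The primary structure is two simply-supported spans XY and YZ.
Rotations at Y on the released spans (each span's end-slope, ×1/EI):
  span YZ: point load 70 at a = 6: Pab(L + b)/(6LEI) = 630/EI
  span YZ: triangular load, peak 32.6: 7w₀L³/(360EI) = 1095/EI
  relative rotation θ_0 = (0 + 1725)/EI = 1725/EI
A unit hogging moment at Y produces rotation L₁/(3EI) + L₂/(3EI) = 5.833/EI.
Slope continuity at Y: θ_0 = M_Y·5.833/EI, so M_Y = 1725/5.833 = 295.8 kN·m (hogging).

M_Y = 295.8 kN·m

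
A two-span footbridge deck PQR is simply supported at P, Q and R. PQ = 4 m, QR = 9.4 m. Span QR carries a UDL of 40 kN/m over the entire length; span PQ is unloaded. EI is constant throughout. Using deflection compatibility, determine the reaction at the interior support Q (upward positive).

Insert a hinge at Q; M_Q is the redundant, and each span becomes simply supported.
End slopes at the hinge Q, treating each span as simply supported:
  span QR: UDL 40: wL³/(24EI) = 1384/EI
  relative rotation θ_0 = (0 + 1384)/EI = 1384/EI
A unit hogging moment at Q produces rotation L₁/(3EI) + L₂/(3EI) = 4.467/EI.
Compatibility: M_Q·(L₁+L₂)/(3EI) = θ_0, giving M_Q = 309.9 kN·m (hogging).
Span PQ, ΣM about P with M_Q applied at Q: R_Q^{PQ}·4 = 0 + 309.9, so R_Q^{PQ} = 77.48 kN and R_P = 0 − 77.48 = -77.48 kN.
Span QR, ΣM about R: R_Q^{QR}·9.4 = 1767 + 309.9, so R_Q^{QR} = 221 kN and R_R = 376 − 221 = 155 kN.
R_Q = 77.48 + 221 = 298.4 kN.

R_Q = 298.4 kN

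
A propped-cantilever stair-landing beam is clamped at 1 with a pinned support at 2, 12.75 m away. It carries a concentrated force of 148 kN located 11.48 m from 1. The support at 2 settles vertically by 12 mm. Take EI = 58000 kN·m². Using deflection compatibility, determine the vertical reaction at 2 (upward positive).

Release the roller at 2. Primary structure: cantilever fixed at 1.
Primary-structure tip deflection at 2 by superposition:
  point load 148 at a = 11.48: Pa²(3L − a)/(6EI) = 87025/EI
Tip deflection under a unit load at 2: L³/(3EI) = 690.9/EI.
With EI = 58000 kN·m²: δ_0 = 1.5004 m and δ_{22} = 0.011912 m/kN.
Compatibility — the beam at 2 must follow the support down by 0.012 m: δ_0 − R_2·δ_{22} = 0.012, so R_2 = (1.5004 − 0.012)/0.011912 = 125 kN.

R_2 = 125 kN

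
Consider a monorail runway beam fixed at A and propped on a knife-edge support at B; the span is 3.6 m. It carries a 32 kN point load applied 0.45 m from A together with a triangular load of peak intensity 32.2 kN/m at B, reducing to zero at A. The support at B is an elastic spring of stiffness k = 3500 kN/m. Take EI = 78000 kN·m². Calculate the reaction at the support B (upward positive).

Remove the prop at B; the released (primary) structure is a cantilever built in at A.
Downward deflection at the released point B due to the loads:
  point load 32 at a = 0.45: Pa²(3L − a)/(6EI) = 11.18/EI
  triangular load, peak 32.2 at the free end: 11w₀L⁴/(120EI) = 495.8/EI
  δ_0 = 506.9/EI
Tip deflection under a unit load at B: L³/(3EI) = 15.55/EI.
With EI = 78000 kN·m²: δ_0 = 0.006499 m and δ_{BB} = 0.000199 m/kN.
Compatibility — the spring shortens by R_B/k under the reaction it provides: δ_0 − R_B·δ_{BB} = R_B/k. With 1/k = 0.000286 m/kN, R_B = δ_0 / (δ_{BB} + 1/k) = 0.006499 / (0.000199 + 0.000286) = 13.4 kN.

R_B = 13.4 kN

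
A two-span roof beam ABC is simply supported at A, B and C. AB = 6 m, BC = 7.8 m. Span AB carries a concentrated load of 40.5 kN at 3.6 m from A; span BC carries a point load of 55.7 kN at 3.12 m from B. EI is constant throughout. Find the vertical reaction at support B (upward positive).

Take M_B as the redundant. Released structure: two simple spans AB and BC with a hinge at B.
Discontinuity in slope at B on the released structure — sum the simple-span end rotations:
  span AB: point load 40.5 at a = 3.6: Pab(L + a)/(6LEI) = 93.31/EI
  span BC: point load 55.7 at a = 3.12: Pab(L + b)/(6LEI) = 216.9/EI
  relative rotation θ_0 = (93.31 + 216.9)/EI = 310.2/EI
A unit hogging moment at B produces rotation L₁/(3EI) + L₂/(3EI) = 4.6/EI.
Slope continuity at B: θ_0 = M_B·4.6/EI, so M_B = 310.2/4.6 = 67.43 kN·m (hogging).
Span AB, ΣM about A with M_B applied at B: R_B^{AB}·6 = 145.8 + 67.43, so R_B^{AB} = 35.54 kN and R_A = 40.5 − 35.54 = 4.961 kN.
Span BC, ΣM about C: R_B^{BC}·7.8 = 260.7 + 67.43, so R_B^{BC} = 42.07 kN and R_C = 55.7 − 42.07 = 13.63 kN.
R_B = 35.54 + 42.07 = 77.6 kN.

R_B = 77.6 kN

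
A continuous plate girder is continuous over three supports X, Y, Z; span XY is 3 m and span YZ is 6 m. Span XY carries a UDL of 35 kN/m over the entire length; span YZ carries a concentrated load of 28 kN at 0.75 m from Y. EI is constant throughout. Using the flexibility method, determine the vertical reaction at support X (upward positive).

R_X = 44.3 kN

Release continuity at Y by inserting a hinge; the redundant is the internal moment M_Y. The primary structure is two simply-supported spans XY and YZ.
Discontinuity in slope at Y on the released structure — sum the simple-span end rotations:
  span XY: UDL 35: wL³/(24EI) = 39.38/EI
  span YZ: point load 28 at a = 0.75: Pab(L + b)/(6LEI) = 34.45/EI
  relative rotation θ_0 = (39.38 + 34.45)/EI = 73.83/EI
A unit hogging moment at Y produces rotation L₁/(3EI) + L₂/(3EI) = 3/EI.
Compatibility: M_Y·(L₁+L₂)/(3EI) = θ_0, giving M_Y = 24.61 kN·m (hogging).
Span XY, ΣM about X with M_Y applied at Y: R_Y^{XY}·3 = 157.5 + 24.61, so R_Y^{XY} = 60.7 kN and R_X = 105 − 60.7 = 44.3 kN.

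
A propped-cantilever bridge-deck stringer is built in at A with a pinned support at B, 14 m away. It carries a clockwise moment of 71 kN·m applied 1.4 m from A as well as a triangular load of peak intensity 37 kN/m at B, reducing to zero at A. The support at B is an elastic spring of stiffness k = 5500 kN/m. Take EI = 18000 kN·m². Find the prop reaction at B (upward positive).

Release the roller at B. Primary structure: cantilever fixed at A.
Deflection at B on the released cantilever, summing each load's contribution:
  clockwise couple 71 at a = 1.4: M₀a(2L − a)/(2EI) = 1322/EI
  triangular load, peak 37 at the free end: 11w₀L⁴/(120EI) = 130294/EI
  δ_0 = 131616/EI
Flexibility coefficient — unit upward force at B: δ_{BB} = L³/(3EI) = 914.7/EI.
With EI = 18000 kN·m²: δ_0 = 7.312 m and δ_{BB} = 0.050815 m/kN.
Compatibility — the spring shortens by R_B/k under the reaction it provides: δ_0 − R_B·δ_{BB} = R_B/k. With 1/k = 0.000182 m/kN, R_B = δ_0 / (δ_{BB} + 1/k) = 7.312 / (0.050815 + 0.000182) = 143.4 kN.

R_B = 143.4 kN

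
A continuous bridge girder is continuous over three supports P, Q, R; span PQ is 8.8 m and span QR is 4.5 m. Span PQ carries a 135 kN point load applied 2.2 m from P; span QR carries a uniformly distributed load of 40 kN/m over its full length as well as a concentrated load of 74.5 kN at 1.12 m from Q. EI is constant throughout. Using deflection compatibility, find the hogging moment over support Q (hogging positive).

M_Q = 144.9 kN·m

Release continuity at Q by inserting a hinge; the redundant is the internal moment M_Q. The primary structure is two simply-supported spans PQ and QR.
End slopes at the hinge Q, treating each span as simply supported:
  span PQ: point load 135 at a = 2.2: Pab(L + a)/(6LEI) = 408.4/EI
  span QR: UDL 40: wL³/(24EI) = 151.9/EI
  span QR: point load 74.5 at a = 1.12: Pab(L + b)/(6LEI) = 82.31/EI
  relative rotation θ_0 = (408.4 + 234.2)/EI = 642.6/EI
A unit hogging moment at Q produces rotation L₁/(3EI) + L₂/(3EI) = 4.433/EI.
Compatibility: M_Q·(L₁+L₂)/(3EI) = θ_0, giving M_Q = 144.9 kN·m (hogging).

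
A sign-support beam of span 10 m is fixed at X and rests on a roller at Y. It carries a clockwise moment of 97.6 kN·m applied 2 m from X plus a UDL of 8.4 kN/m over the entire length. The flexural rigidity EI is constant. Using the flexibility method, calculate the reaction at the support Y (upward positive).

Release the roller at Y. Primary structure: cantilever fixed at X.
Free-end deflection of the primary structure under the applied loading (downward +):
  clockwise couple 97.6 at a = 2: M₀a(2L − a)/(2EI) = 1757/EI
  UDL 8.4: wL⁴/(8EI) = 10500/EI
  δ_0 = 12257/EI
Tip deflection under a unit load at Y: L³/(3EI) = 333.3/EI.
Compatibility at Y: δ_0 − R_Y·δ_{YY} = 0, so R_Y = 12257/333.3 = 36.77 kN.

R_Y = 36.77 kN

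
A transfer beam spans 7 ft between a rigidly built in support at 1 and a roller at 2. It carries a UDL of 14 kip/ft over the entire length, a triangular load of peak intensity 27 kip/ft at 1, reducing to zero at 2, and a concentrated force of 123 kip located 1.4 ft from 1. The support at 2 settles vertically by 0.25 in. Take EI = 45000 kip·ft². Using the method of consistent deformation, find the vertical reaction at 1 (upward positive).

R_1 = 261.2 kip

Remove the prop at 2; the released (primary) structure is a cantilever built in at 1.
Deflection at 2 on the released cantilever, summing each load's contribution:
  UDL 14: wL⁴/(8EI) = 4202/EI
  triangular load, peak 27 at the fixed end: w₀L⁴/(30EI) = 2161/EI
  point load 123 at a = 1.4: Pa²(3L − a)/(6EI) = 787.5/EI
  δ_0 = 7150/EI
Tip deflection under a unit load at 2: L³/(3EI) = 114.3/EI.
With EI = 45000 kip·ft²: δ_0 = 0.15889 ft and δ_{22} = 0.002541 ft/kip.
Compatibility — the beam at 2 must follow the support down by 0.02083 ft: δ_0 − R_2·δ_{22} = 0.02083, so R_2 = (0.15889 − 0.02083)/0.002541 = 54.34 kip.
Vertical equilibrium: R_1 = ΣP − R_2 = 315.5 − 54.34 = 261.2 kip.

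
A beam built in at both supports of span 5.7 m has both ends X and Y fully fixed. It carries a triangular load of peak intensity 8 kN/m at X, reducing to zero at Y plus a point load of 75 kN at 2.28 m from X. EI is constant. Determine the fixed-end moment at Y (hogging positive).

Take the two fixed-end moments M_X, M_Y as redundants; the released structure is the simple span XY.
End rotations of the released simple span under the applied load (×1/EI):
  at X: triangular load, peak 8: w₀L³/(45EI) = 32.92/EI
  at Y: triangular load, peak 8: 7w₀L³/(360EI) = 28.81/EI
  at X: point load 75 at a = 2.28: Pab(L + b)/(6LEI) = 156/EI
  at Y: point load 75 at a = 2.28: Pab(L + a)/(6LEI) = 136.5/EI
  θ_X0 = 188.9/EI,  θ_Y0 = 165.3/EI
Flexibility coefficients: a unit moment at one end gives L/(3EI) there and L/(6EI) at the far end, so f₁₁ = f₂₂ = 1.9/EI and f₁₂ = f₂₁ = 0.95/EI.
Compatibility — zero rotation at each built-in end:
  1.9 M_X + 0.95 M_Y = 188.9
  0.95 M_X + 1.9 M_Y = 165.3
Solving the pair gives M_X = 74.56 kN·m and M_Y = 49.7 kN·m (hogging).

M_Y = 49.7 kN·m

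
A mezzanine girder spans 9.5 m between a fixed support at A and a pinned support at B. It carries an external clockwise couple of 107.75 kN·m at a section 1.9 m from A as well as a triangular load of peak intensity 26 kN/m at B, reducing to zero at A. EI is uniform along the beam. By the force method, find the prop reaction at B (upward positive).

R_B = 74.05 kN

Remove the prop at B; the released (primary) structure is a cantilever built in at A.
Free-end deflection of the primary structure under the applied loading (downward +):
  clockwise couple 107.75 at a = 1.9: M₀a(2L − a)/(2EI) = 1750/EI
  triangular load, peak 26 at the free end: 11w₀L⁴/(120EI) = 19412/EI
  δ_0 = 21163/EI
Tip deflection under a unit load at B: L³/(3EI) = 285.8/EI.
The prop prevents deflection at B: R_B = δ_0/δ_{BB} = 21163/285.8 = 74.05 kN.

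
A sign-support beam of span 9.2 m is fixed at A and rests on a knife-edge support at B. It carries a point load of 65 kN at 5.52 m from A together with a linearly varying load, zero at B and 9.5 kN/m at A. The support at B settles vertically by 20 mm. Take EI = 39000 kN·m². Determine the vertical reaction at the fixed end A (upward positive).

R_A = 74.89 kN

Take the reaction at B as the redundant and release it; the primary structure is a cantilever fixed at A.
Primary-structure tip deflection at B by superposition:
  point load 65 at a = 5.52: Pa²(3L − a)/(6EI) = 7289/EI
  triangular load, peak 9.5 at the fixed end: w₀L⁴/(30EI) = 2269/EI
  δ_0 = 9557/EI
Flexibility coefficient — unit upward force at B: δ_{BB} = L³/(3EI) = 259.6/EI.
With EI = 39000 kN·m²: δ_0 = 0.24505 m and δ_{BB} = 0.006655 m/kN.
Compatibility — the beam at B must follow the support down by 0.02 m: δ_0 − R_B·δ_{BB} = 0.02, so R_B = (0.24505 − 0.02)/0.006655 = 33.81 kN.
Vertical equilibrium: R_A = ΣP − R_B = 108.7 − 33.81 = 74.89 kN.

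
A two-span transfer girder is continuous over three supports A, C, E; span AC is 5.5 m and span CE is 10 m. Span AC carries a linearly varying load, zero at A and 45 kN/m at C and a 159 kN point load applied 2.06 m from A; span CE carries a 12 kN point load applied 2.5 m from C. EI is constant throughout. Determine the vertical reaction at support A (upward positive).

Insert a hinge at C; M_C is the redundant, and each span becomes simply supported.
Discontinuity in slope at C on the released structure — sum the simple-span end rotations:
  span AC: triangular load, peak 45: w₀L³/(45EI) = 166.4/EI
  span AC: point load 159 at a = 2.06: Pab(L + a)/(6LEI) = 258.1/EI
  span CE: point load 12 at a = 2.5: Pab(L + b)/(6LEI) = 65.62/EI
  relative rotation θ_0 = (424.5 + 65.62)/EI = 490.1/EI
A unit hogging moment at C produces rotation L₁/(3EI) + L₂/(3EI) = 5.167/EI.
Slope continuity at C: θ_0 = M_C·5.167/EI, so M_C = 490.1/5.167 = 94.86 kN·m (hogging).
Span AC, ΣM about A with M_C applied at C: R_C^{AC}·5.5 = 781.3 + 94.86, so R_C^{AC} = 159.3 kN and R_A = 282.8 − 159.3 = 123.4 kN.

R_A = 123.4 kN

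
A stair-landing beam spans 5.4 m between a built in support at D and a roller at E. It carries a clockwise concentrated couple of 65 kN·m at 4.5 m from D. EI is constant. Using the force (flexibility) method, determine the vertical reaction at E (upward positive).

R_E = 17.55 kN

Remove the prop at E; the released (primary) structure is a cantilever built in at D.
Deflection at E on the released cantilever, summing each load's contribution:
  clockwise couple 65 at a = 4.5: M₀a(2L − a)/(2EI) = 921.4/EI
Tip deflection under a unit load at E: L³/(3EI) = 52.49/EI.
The prop prevents deflection at E: R_E = δ_0/δ_{EE} = 921.4/52.49 = 17.55 kN.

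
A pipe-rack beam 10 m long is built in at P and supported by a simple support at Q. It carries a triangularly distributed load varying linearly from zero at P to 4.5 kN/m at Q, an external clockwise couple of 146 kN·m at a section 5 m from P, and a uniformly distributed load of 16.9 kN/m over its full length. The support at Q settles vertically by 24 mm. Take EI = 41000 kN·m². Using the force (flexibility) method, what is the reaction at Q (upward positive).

R_Q = 89.22 kN

Choose R_Q as the redundant. The primary structure is the cantilever fixed at P.
Downward deflection at the released point Q due to the loads:
  triangular load, peak 4.5 at the free end: 11w₀L⁴/(120EI) = 4125/EI
  clockwise couple 146 at a = 5: M₀a(2L − a)/(2EI) = 5475/EI
  UDL 16.9: wL⁴/(8EI) = 21125/EI
  δ_0 = 30725/EI
Tip deflection under a unit load at Q: L³/(3EI) = 333.3/EI.
With EI = 41000 kN·m²: δ_0 = 0.74939 m and δ_{QQ} = 0.00813 m/kN.
Compatibility — the beam at Q must follow the support down by 0.024 m: δ_0 − R_Q·δ_{QQ} = 0.024, so R_Q = (0.74939 − 0.024)/0.00813 = 89.22 kN.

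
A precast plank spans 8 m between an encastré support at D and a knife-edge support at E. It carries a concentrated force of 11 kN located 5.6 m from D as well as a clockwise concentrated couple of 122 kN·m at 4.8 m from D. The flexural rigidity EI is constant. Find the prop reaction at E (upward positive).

Remove the prop at E; the released (primary) structure is a cantilever built in at D.
Free-end deflection of the primary structure under the applied loading (downward +):
  point load 11 at a = 5.6: Pa²(3L − a)/(6EI) = 1058/EI
  clockwise couple 122 at a = 4.8: M₀a(2L − a)/(2EI) = 3279/EI
  δ_0 = 4337/EI
Tip deflection under a unit load at E: L³/(3EI) = 170.7/EI.
Compatibility at E: δ_0 − R_E·δ_{EE} = 0, so R_E = 4337/170.7 = 25.41 kN.

R_E = 25.41 kN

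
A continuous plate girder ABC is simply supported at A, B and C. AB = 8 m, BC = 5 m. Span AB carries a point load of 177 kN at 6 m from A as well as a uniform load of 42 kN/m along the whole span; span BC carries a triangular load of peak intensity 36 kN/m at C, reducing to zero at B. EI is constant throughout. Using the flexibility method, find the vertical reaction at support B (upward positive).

Insert a hinge at B; M_B is the redundant, and each span becomes simply supported.
Discontinuity in slope at B on the released structure — sum the simple-span end rotations:
  span AB: point load 177 at a = 6: Pab(L + a)/(6LEI) = 619.5/EI
  span AB: UDL 42: wL³/(24EI) = 896/EI
  span BC: triangular load, peak 36: 7w₀L³/(360EI) = 87.5/EI
  relative rotation θ_0 = (1516 + 87.5)/EI = 1603/EI
A unit hogging moment at B produces rotation L₁/(3EI) + L₂/(3EI) = 4.333/EI.
Compatibility: M_B·(L₁+L₂)/(3EI) = θ_0, giving M_B = 369.9 kN·m (hogging).
Span AB, ΣM about A with M_B applied at B: R_B^{AB}·8 = 2406 + 369.9, so R_B^{AB} = 347 kN and R_A = 513 − 347 = 166 kN.
Span BC, ΣM about C: R_B^{BC}·5 = 150 + 369.9, so R_B^{BC} = 104 kN and R_C = 90 − 104 = -13.98 kN.
R_B = 347 + 104 = 451 kN.

R_B = 451 kN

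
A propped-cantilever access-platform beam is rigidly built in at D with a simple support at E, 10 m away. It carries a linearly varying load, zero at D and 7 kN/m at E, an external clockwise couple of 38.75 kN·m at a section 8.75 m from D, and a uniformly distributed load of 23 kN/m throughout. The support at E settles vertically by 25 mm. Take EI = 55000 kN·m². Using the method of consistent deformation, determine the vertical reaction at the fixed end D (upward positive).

Choose R_E as the redundant. The primary structure is the cantilever fixed at D.
Primary-structure tip deflection at E by superposition:
  triangular load, peak 7 at the free end: 11w₀L⁴/(120EI) = 6417/EI
  clockwise couple 38.75 at a = 8.75: M₀a(2L − a)/(2EI) = 1907/EI
  UDL 23: wL⁴/(8EI) = 28750/EI
  δ_0 = 37074/EI
Flexibility coefficient — unit upward force at E: δ_{EE} = L³/(3EI) = 333.3/EI.
With EI = 55000 kN·m²: δ_0 = 0.67407 m and δ_{EE} = 0.006061 m/kN.
Compatibility — the beam at E must follow the support down by 0.025 m: δ_0 − R_E·δ_{EE} = 0.025, so R_E = (0.67407 − 0.025)/0.006061 = 107.1 kN.
Vertical equilibrium: R_D = ΣP − R_E = 265 − 107.1 = 157.9 kN.

R_D = 157.9 kN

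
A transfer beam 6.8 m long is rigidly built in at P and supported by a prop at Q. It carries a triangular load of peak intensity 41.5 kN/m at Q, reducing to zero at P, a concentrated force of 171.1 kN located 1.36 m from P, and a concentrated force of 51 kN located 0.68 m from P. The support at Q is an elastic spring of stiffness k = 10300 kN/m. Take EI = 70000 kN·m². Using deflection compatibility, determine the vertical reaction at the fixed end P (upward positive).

Take the reaction at Q as the redundant and release it; the primary structure is a cantilever fixed at P.
Deflection at Q on the released cantilever, summing each load's contribution:
  triangular load, peak 41.5 at the free end: 11w₀L⁴/(120EI) = 8134/EI
  point load 171.1 at a = 1.36: Pa²(3L − a)/(6EI) = 1004/EI
  point load 51 at a = 0.68: Pa²(3L − a)/(6EI) = 77.51/EI
  δ_0 = 9216/EI
Tip deflection under a unit load at Q: L³/(3EI) = 104.8/EI.
With EI = 70000 kN·m²: δ_0 = 0.13165 m and δ_{QQ} = 0.001497 m/kN.
Compatibility — the spring shortens by R_Q/k under the reaction it provides: δ_0 − R_Q·δ_{QQ} = R_Q/k. With 1/k = 0.000097 m/kN, R_Q = δ_0 / (δ_{QQ} + 1/k) = 0.13165 / (0.001497 + 0.000097) = 82.57 kN.
Vertical equilibrium: R_P = ΣP − R_Q = 363.2 − 82.57 = 280.6 kN.

R_P = 280.6 kN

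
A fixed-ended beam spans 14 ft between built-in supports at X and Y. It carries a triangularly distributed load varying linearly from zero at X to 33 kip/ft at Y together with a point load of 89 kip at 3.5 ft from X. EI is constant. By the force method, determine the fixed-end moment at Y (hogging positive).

Take the two fixed-end moments M_X, M_Y as redundants; the released structure is the simple span XY.
On the primary (simply-supported) span, the end slopes from the loading are:
  at X: triangular load, peak 33: 7w₀L³/(360EI) = 1761/EI
  at Y: triangular load, peak 33: w₀L³/(45EI) = 2012/EI
  at X: point load 89 at a = 3.5: Pab(L + b)/(6LEI) = 954/EI
  at Y: point load 89 at a = 3.5: Pab(L + a)/(6LEI) = 681.4/EI
  θ_X0 = 2715/EI,  θ_Y0 = 2694/EI
Flexibility coefficients: a unit moment at one end gives L/(3EI) there and L/(6EI) at the far end, so f₁₁ = f₂₂ = 4.667/EI and f₁₂ = f₂₁ = 2.333/EI.
Compatibility — zero rotation at each built-in end:
  4.667 M_X + 2.333 M_Y = 2715
  2.333 M_X + 4.667 M_Y = 2694
Solving the pair gives M_X = 390.8 kip·ft and M_Y = 381.8 kip·ft (hogging).

M_Y = 381.8 kip·ft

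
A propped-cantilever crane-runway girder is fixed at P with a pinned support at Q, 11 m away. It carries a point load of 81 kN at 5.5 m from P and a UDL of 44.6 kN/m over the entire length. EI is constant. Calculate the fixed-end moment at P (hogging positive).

M_P = 841.6 kN·m

Choose R_Q as the redundant. The primary structure is the cantilever fixed at P.
Free-end deflection of the primary structure under the applied loading (downward +):
  point load 81 at a = 5.5: Pa²(3L − a)/(6EI) = 11230/EI
  UDL 44.6: wL⁴/(8EI) = 81624/EI
  δ_0 = 92854/EI
Tip deflection under a unit load at Q: L³/(3EI) = 443.7/EI.
The prop prevents deflection at Q: R_Q = δ_0/δ_{QQ} = 92854/443.7 = 209.3 kN.
Moment equilibrium about P: M_P = Σ(load moments about P) − R_Q·L = 3144 − 209.3×11 = 841.6 kN·m.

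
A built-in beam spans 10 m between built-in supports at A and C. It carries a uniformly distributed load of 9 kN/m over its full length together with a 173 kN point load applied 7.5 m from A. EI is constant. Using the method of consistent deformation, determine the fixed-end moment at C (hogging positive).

M_C = 318.3 kN·m

Take the two fixed-end moments M_A, M_C as redundants; the released structure is the simple span AC.
Simple-span end rotations at A and C under the given loads:
  at A: UDL 9: wL³/(24EI) = 375/EI
  at C: UDL 9: wL³/(24EI) = 375/EI
  at A: point load 173 at a = 7.5: Pab(L + b)/(6LEI) = 675.8/EI
  at C: point load 173 at a = 7.5: Pab(L + a)/(6LEI) = 946.1/EI
  θ_A0 = 1051/EI,  θ_C0 = 1321/EI
Flexibility coefficients: a unit moment at one end gives L/(3EI) there and L/(6EI) at the far end, so f₁₁ = f₂₂ = 3.333/EI and f₁₂ = f₂₁ = 1.667/EI.
Compatibility — zero rotation at each built-in end:
  3.333 M_A + 1.667 M_C = 1051
  1.667 M_A + 3.333 M_C = 1321
Solving the pair gives M_A = 156.1 kN·m and M_C = 318.3 kN·m (hogging).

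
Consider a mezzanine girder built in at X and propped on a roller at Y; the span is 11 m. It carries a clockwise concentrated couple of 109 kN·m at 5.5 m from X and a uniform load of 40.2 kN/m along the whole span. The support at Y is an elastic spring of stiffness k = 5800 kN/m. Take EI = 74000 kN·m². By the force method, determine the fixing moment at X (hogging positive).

M_X = 648.8 kN·m

Release the roller at Y. Primary structure: cantilever fixed at X.
Downward deflection at the released point Y due to the loads:
  clockwise couple 109 at a = 5.5: M₀a(2L − a)/(2EI) = 4946/EI
  UDL 40.2: wL⁴/(8EI) = 73571/EI
  δ_0 = 78517/EI
Flexibility coefficient — unit upward force at Y: δ_{YY} = L³/(3EI) = 443.7/EI.
With EI = 74000 kN·m²: δ_0 = 1.061 m and δ_{YY} = 0.005995 m/kN.
Compatibility — the spring shortens by R_Y/k under the reaction it provides: δ_0 − R_Y·δ_{YY} = R_Y/k. With 1/k = 0.000172 m/kN, R_Y = δ_0 / (δ_{YY} + 1/k) = 1.061 / (0.005995 + 0.000172) = 172 kN.
Moment equilibrium about X: M_X = Σ(load moments about X) − R_Y·L = 2541 − 172×11 = 648.8 kN·m.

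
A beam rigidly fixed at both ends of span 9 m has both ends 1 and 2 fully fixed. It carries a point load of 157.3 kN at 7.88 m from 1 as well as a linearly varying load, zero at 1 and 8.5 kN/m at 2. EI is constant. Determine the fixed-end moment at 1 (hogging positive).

M_1 = 42.15 kN·m

Release both end moments; the primary structure is a simply-supported span 12 with redundants M_1 and M_2.
On the primary (simply-supported) span, the end slopes from the loading are:
  at 1: point load 157.3 at a = 7.88: Pab(L + b)/(6LEI) = 260.2/EI
  at 2: point load 157.3 at a = 7.88: Pab(L + a)/(6LEI) = 434/EI
  at 1: triangular load, peak 8.5: 7w₀L³/(360EI) = 120.5/EI
  at 2: triangular load, peak 8.5: w₀L³/(45EI) = 137.7/EI
  θ_10 = 380.7/EI,  θ_20 = 571.7/EI
Flexibility coefficients: a unit moment at one end gives L/(3EI) there and L/(6EI) at the far end, so f₁₁ = f₂₂ = 3/EI and f₁₂ = f₂₁ = 1.5/EI.
Compatibility — zero rotation at each built-in end:
  3 M_1 + 1.5 M_2 = 380.7
  1.5 M_1 + 3 M_2 = 571.7
Solving the pair gives M_1 = 42.15 kN·m and M_2 = 169.5 kN·m (hogging).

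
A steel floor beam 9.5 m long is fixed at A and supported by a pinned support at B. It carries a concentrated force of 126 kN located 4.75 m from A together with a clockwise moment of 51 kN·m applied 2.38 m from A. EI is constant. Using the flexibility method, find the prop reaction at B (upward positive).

Take the reaction at B as the redundant and release it; the primary structure is a cantilever fixed at A.
Deflection at B on the released cantilever, summing each load's contribution:
  point load 126 at a = 4.75: Pa²(3L − a)/(6EI) = 11253/EI
  clockwise couple 51 at a = 2.38: M₀a(2L − a)/(2EI) = 1009/EI
  δ_0 = 12262/EI
Flexibility coefficient — unit upward force at B: δ_{BB} = L³/(3EI) = 285.8/EI.
The prop prevents deflection at B: R_B = δ_0/δ_{BB} = 12262/285.8 = 42.9 kN.

R_B = 42.9 kN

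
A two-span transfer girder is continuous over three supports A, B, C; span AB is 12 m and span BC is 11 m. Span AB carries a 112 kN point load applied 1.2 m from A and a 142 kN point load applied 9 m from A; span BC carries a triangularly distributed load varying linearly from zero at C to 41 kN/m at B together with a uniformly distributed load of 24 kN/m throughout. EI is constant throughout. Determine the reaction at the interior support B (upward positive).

R_B = 489.3 kN

Insert a hinge at B; M_B is the redundant, and each span becomes simply supported.
Discontinuity in slope at B on the released structure — sum the simple-span end rotations:
  span AB: point load 112 at a = 1.2: Pab(L + a)/(6LEI) = 266.1/EI
  span AB: point load 142 at a = 9: Pab(L + a)/(6LEI) = 1118/EI
  span BC: triangular load, peak 41: w₀L³/(45EI) = 1213/EI
  span BC: UDL 24: wL³/(24EI) = 1331/EI
  relative rotation θ_0 = (1384 + 2544)/EI = 3928/EI
A unit hogging moment at B produces rotation L₁/(3EI) + L₂/(3EI) = 7.667/EI.
Compatibility: M_B·(L₁+L₂)/(3EI) = θ_0, giving M_B = 512.4 kN·m (hogging).
Span AB, ΣM about A with M_B applied at B: R_B^{AB}·12 = 1412 + 512.4, so R_B^{AB} = 160.4 kN and R_A = 254 − 160.4 = 93.6 kN.
Span BC, ΣM about C: R_B^{BC}·11 = 3106 + 512.4, so R_B^{BC} = 328.9 kN and R_C = 489.5 − 328.9 = 160.6 kN.
R_B = 160.4 + 328.9 = 489.3 kN.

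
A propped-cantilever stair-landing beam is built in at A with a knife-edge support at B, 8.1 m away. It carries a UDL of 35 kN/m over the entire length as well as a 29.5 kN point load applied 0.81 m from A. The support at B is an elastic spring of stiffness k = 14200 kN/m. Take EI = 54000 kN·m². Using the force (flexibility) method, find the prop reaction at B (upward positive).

Choose R_B as the redundant. The primary structure is the cantilever fixed at A.
Free-end deflection of the primary structure under the applied loading (downward +):
  UDL 35: wL⁴/(8EI) = 18833/EI
  point load 29.5 at a = 0.81: Pa²(3L − a)/(6EI) = 75.77/EI
  δ_0 = 18909/EI
Tip deflection under a unit load at B: L³/(3EI) = 177.1/EI.
With EI = 54000 kN·m²: δ_0 = 0.35016 m and δ_{BB} = 0.00328 m/kN.
Compatibility — the spring shortens by R_B/k under the reaction it provides: δ_0 − R_B·δ_{BB} = R_B/k. With 1/k = 0.00007 m/kN, R_B = δ_0 / (δ_{BB} + 1/k) = 0.35016 / (0.00328 + 0.00007) = 104.5 kN.

R_B = 104.5 kN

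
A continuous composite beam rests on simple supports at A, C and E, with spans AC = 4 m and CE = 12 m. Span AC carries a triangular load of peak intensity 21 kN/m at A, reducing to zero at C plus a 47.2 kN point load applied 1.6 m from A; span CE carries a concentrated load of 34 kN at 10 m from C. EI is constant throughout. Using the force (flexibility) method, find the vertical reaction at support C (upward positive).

Take M_C as the redundant. Released structure: two simple spans AC and CE with a hinge at C.
Discontinuity in slope at C on the released structure — sum the simple-span end rotations:
  span AC: triangular load, peak 21: 7w₀L³/(360EI) = 26.13/EI
  span AC: point load 47.2 at a = 1.6: Pab(L + a)/(6LEI) = 42.29/EI
  span CE: point load 34 at a = 10: Pab(L + b)/(6LEI) = 132.2/EI
  relative rotation θ_0 = (68.42 + 132.2)/EI = 200.6/EI
A unit hogging moment at C produces rotation L₁/(3EI) + L₂/(3EI) = 5.333/EI.
Slope continuity at C: θ_0 = M_C·5.333/EI, so M_C = 200.6/5.333 = 37.62 kN·m (hogging).
Span AC, ΣM about A with M_C applied at C: R_C^{AC}·4 = 131.5 + 37.62, so R_C^{AC} = 42.29 kN and R_A = 89.2 − 42.29 = 46.91 kN.
Span CE, ΣM about E: R_C^{CE}·12 = 68 + 37.62, so R_C^{CE} = 8.802 kN and R_E = 34 − 8.802 = 25.2 kN.
R_C = 42.29 + 8.802 = 51.09 kN.

R_C = 51.09 kN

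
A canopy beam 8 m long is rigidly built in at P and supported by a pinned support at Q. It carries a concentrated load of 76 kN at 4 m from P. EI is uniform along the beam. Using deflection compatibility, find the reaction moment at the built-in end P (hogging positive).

Choose R_Q as the redundant. The primary structure is the cantilever fixed at P.
Primary-structure tip deflection at Q by superposition:
  point load 76 at a = 4: Pa²(3L − a)/(6EI) = 4053/EI
Tip deflection under a unit load at Q: L³/(3EI) = 170.7/EI.
The prop prevents deflection at Q: R_Q = δ_0/δ_{QQ} = 4053/170.7 = 23.75 kN.
Moment equilibrium about P: M_P = Σ(load moments about P) − R_Q·L = 304 − 23.75×8 = 114 kN·m.

M_P = 114 kN·m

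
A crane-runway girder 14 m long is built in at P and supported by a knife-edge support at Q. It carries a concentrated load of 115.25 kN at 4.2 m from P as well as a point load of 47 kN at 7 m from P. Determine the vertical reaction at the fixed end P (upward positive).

R_P = 133.6 kN

Take the reaction at Q as the redundant and release it; the primary structure is a cantilever fixed at P.
Primary-structure tip deflection at Q by superposition:
  point load 115.25 at a = 4.2: Pa²(3L − a)/(6EI) = 12808/EI
  point load 47 at a = 7: Pa²(3L − a)/(6EI) = 13434/EI
  δ_0 = 26242/EI
Tip deflection under a unit load at Q: L³/(3EI) = 914.7/EI.
Compatibility at Q: δ_0 − R_Q·δ_{QQ} = 0, so R_Q = 26242/914.7 = 28.69 kN.
Vertical equilibrium: R_P = ΣP − R_Q = 162.2 − 28.69 = 133.6 kN.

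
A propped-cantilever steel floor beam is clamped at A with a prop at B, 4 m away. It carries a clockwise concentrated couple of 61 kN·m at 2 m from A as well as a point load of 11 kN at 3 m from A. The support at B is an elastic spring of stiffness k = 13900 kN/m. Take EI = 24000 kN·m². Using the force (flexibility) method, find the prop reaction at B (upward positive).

R_B = 22.31 kN

Remove the prop at B; the released (primary) structure is a cantilever built in at A.
Downward deflection at the released point B due to the loads:
  clockwise couple 61 at a = 2: M₀a(2L − a)/(2EI) = 366/EI
  point load 11 at a = 3: Pa²(3L − a)/(6EI) = 148.5/EI
  δ_0 = 514.5/EI
Flexibility coefficient — unit upward force at B: δ_{BB} = L³/(3EI) = 21.33/EI.
With EI = 24000 kN·m²: δ_0 = 0.021438 m and δ_{BB} = 0.000889 m/kN.
Compatibility — the spring shortens by R_B/k under the reaction it provides: δ_0 − R_B·δ_{BB} = R_B/k. With 1/k = 0.000072 m/kN, R_B = δ_0 / (δ_{BB} + 1/k) = 0.021438 / (0.000889 + 0.000072) = 22.31 kN.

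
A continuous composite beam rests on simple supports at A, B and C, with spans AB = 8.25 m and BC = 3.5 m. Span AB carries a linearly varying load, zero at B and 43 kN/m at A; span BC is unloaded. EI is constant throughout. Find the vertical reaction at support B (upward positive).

Take M_B as the redundant. Released structure: two simple spans AB and BC with a hinge at B.
Discontinuity in slope at B on the released structure — sum the simple-span end rotations:
  span AB: triangular load, peak 43: 7w₀L³/(360EI) = 469.5/EI
  relative rotation θ_0 = (469.5 + 0)/EI = 469.5/EI
A unit hogging moment at B produces rotation L₁/(3EI) + L₂/(3EI) = 3.917/EI.
Compatibility: M_B·(L₁+L₂)/(3EI) = θ_0, giving M_B = 119.9 kN·m (hogging).
Span AB, ΣM about A with M_B applied at B: R_B^{AB}·8.25 = 487.8 + 119.9, so R_B^{AB} = 73.65 kN and R_A = 177.4 − 73.65 = 103.7 kN.
Span BC, ΣM about C: R_B^{BC}·3.5 = 0 + 119.9, so R_B^{BC} = 34.25 kN and R_C = 0 − 34.25 = -34.25 kN.
R_B = 73.65 + 34.25 = 107.9 kN.

R_B = 107.9 kN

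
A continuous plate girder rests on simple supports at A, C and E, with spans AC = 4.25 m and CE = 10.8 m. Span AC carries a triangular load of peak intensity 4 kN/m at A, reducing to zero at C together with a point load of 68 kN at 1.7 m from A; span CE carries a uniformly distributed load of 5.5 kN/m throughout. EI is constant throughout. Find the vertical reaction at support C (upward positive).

Take M_C as the redundant. Released structure: two simple spans AC and CE with a hinge at C.
Discontinuity in slope at C on the released structure — sum the simple-span end rotations:
  span AC: triangular load, peak 4: 7w₀L³/(360EI) = 5.971/EI
  span AC: point load 68 at a = 1.7: Pab(L + a)/(6LEI) = 68.78/EI
  span CE: UDL 5.5: wL³/(24EI) = 288.7/EI
  relative rotation θ_0 = (74.75 + 288.7)/EI = 363.4/EI
A unit hogging moment at C produces rotation L₁/(3EI) + L₂/(3EI) = 5.017/EI.
Compatibility: M_C·(L₁+L₂)/(3EI) = θ_0, giving M_C = 72.45 kN·m (hogging).
Span AC, ΣM about A with M_C applied at C: R_C^{AC}·4.25 = 127.6 + 72.45, so R_C^{AC} = 47.08 kN and R_A = 76.5 − 47.08 = 29.42 kN.
Span CE, ΣM about E: R_C^{CE}·10.8 = 320.8 + 72.45, so R_C^{CE} = 36.41 kN and R_E = 59.4 − 36.41 = 22.99 kN.
R_C = 47.08 + 36.41 = 83.49 kN.

R_C = 83.49 kN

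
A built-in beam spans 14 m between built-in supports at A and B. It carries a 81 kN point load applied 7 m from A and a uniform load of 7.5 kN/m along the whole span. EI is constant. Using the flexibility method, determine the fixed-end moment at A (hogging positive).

M_A = 264.2 kN·m

Release both end moments; the primary structure is a simply-supported span AB with redundants M_A and M_B.
End rotations of the released simple span under the applied load (×1/EI):
  at A: point load 81 at a = 7: Pab(L + b)/(6LEI) = 992.2/EI
  at B: point load 81 at a = 7: Pab(L + a)/(6LEI) = 992.2/EI
  at A: UDL 7.5: wL³/(24EI) = 857.5/EI
  at B: UDL 7.5: wL³/(24EI) = 857.5/EI
  θ_A0 = 1850/EI,  θ_B0 = 1850/EI
Flexibility coefficients: a unit moment at one end gives L/(3EI) there and L/(6EI) at the far end, so f₁₁ = f₂₂ = 4.667/EI and f₁₂ = f₂₁ = 2.333/EI.
Compatibility — zero rotation at each built-in end:
  4.667 M_A + 2.333 M_B = 1850
  2.333 M_A + 4.667 M_B = 1850
Solving the pair gives M_A = 264.2 kN·m and M_B = 264.2 kN·m (hogging).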